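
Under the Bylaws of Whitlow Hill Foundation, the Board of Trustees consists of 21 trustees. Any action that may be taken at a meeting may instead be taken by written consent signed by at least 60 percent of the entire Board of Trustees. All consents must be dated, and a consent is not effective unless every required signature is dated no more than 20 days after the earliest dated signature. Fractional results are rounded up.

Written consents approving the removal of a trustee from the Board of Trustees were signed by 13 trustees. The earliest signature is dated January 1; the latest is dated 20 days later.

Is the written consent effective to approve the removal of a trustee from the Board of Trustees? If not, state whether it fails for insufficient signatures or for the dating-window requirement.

Effective — both the signature and dating-window requirements are satisfied.

Signatures required: at least 60 percent of 21 — 3/5 of 21 = 12.60, rounded up to 13, so 13 needed; 13 signed. Sufficient.
Dating window: the latest signature is 20 days after the earliest; the limit is 20 days. Within the window.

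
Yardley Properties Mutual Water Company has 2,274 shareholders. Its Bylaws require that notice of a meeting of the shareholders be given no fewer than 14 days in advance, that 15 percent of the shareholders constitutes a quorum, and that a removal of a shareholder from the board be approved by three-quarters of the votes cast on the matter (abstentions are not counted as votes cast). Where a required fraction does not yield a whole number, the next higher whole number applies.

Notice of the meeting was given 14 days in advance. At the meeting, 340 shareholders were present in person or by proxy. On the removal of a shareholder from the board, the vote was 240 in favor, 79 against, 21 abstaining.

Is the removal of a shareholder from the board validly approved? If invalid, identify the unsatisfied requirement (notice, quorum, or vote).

Notice: 14 days given; 14 required. Satisfied.
Quorum: 15% of 2,274 = 341.10, rounded up to 342; 340 present. Not satisfied.
Vote: requires three-fourths of the votes cast (340 − 21 abstaining = 319); 3/4 of 319 = 239.25, rounded up to 240, so 240 needed; 240 in favor. Satisfied.

Invalid — quorum requirement not satisfied.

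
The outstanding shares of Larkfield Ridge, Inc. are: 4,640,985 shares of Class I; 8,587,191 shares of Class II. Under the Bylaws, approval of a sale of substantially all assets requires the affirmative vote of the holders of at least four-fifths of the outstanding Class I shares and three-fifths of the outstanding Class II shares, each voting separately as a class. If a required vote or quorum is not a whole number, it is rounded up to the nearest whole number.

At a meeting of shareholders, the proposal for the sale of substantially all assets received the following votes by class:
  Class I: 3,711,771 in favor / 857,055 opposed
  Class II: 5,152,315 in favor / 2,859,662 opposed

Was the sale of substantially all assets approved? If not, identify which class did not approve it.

Not approved — the Class I shares did not give the required vote.

Class I: 4/5 of 4640985 = 3712788; 3,712,788 required, 3,711,771 in favor — not approved.
Class II: 3/5 of 8587191 = 5152314.60, rounded up to 5152315; 5,152,315 required, 5,152,315 in favor — approved.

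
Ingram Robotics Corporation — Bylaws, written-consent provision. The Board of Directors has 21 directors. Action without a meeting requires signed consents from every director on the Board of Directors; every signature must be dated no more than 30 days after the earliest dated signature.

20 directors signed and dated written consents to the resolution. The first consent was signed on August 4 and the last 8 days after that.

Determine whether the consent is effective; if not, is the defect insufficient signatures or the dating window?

Not effective — insufficient signatures.

Signatures required: every one of 21 — unanimous means all 21, so 21 needed; 20 signed. Insufficient.
Dating window: the latest signature is 8 days after the earliest; the limit is 30 days. Within the window.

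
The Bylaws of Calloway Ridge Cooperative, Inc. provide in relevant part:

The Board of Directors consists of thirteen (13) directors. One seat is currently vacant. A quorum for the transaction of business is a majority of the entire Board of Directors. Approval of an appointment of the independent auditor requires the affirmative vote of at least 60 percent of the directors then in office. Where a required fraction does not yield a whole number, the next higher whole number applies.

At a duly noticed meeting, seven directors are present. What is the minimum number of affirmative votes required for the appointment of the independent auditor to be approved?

The appointment of the independent auditor requires three-fifths of the directors then in office (12).
3/5 of 12 = 7.20, rounded up to 8.
(Only 7 can vote, so the appointment of the independent auditor cannot pass at this meeting, but the required vote is still 8.)

8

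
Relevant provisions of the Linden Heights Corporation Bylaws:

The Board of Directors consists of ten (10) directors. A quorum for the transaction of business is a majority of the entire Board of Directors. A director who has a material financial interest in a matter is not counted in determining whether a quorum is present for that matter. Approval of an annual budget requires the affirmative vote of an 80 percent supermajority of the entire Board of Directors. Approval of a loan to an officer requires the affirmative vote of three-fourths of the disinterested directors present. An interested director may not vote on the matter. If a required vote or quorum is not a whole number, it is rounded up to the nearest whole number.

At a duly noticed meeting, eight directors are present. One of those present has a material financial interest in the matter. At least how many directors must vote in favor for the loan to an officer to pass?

The loan to an officer requires three-fourths of the disinterested directors present (8 − 1 = 7).
3/4 of 7 = 5.25, rounded up to 6.

6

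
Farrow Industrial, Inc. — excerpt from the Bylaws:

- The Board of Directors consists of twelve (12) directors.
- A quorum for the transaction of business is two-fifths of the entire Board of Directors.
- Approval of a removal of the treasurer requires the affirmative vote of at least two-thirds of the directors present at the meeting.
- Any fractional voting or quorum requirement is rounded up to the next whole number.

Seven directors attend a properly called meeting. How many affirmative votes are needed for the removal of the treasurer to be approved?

The removal of the treasurer requires two-thirds of the directors present (7).
2/3 of 7 = 4.67, rounded up to 5.

5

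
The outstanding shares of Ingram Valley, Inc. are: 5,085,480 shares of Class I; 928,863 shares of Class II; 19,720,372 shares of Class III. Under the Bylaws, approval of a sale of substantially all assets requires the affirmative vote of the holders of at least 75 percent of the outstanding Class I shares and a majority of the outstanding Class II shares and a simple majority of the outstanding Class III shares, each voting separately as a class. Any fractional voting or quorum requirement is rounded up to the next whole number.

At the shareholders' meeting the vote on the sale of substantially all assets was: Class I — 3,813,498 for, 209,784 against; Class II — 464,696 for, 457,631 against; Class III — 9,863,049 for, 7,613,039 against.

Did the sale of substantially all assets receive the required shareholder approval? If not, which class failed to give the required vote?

Class I: 3/4 of 5085480 = 3814110; 3,814,110 required, 3,813,498 in favor — not approved.
Class II: a majority of 928863 is 464432; 464,432 required, 464,696 in favor — approved.
Class III: a majority of 19720372 is 9860187; 9,860,187 required, 9,863,049 in favor — approved.

Not approved — the Class I shares did not give the required vote.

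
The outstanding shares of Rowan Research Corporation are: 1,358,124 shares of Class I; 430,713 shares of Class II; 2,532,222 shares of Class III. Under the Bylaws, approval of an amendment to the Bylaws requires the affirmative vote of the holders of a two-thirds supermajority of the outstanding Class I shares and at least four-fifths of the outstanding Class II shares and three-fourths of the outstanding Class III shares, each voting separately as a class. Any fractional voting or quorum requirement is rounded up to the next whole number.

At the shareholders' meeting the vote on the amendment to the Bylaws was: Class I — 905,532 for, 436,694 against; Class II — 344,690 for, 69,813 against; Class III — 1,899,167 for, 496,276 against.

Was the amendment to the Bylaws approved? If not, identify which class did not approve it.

Class I: 2/3 of 1358124 = 905416; 905,416 required, 905,532 in favor — approved.
Class II: 4/5 of 430713 = 344570.40, rounded up to 344571; 344,571 required, 344,690 in favor — approved.
Class III: 3/4 of 2532222 = 1899166.50, rounded up to 1899167; 1,899,167 required, 1,899,167 in favor — approved.

Approved — every class gave the required vote.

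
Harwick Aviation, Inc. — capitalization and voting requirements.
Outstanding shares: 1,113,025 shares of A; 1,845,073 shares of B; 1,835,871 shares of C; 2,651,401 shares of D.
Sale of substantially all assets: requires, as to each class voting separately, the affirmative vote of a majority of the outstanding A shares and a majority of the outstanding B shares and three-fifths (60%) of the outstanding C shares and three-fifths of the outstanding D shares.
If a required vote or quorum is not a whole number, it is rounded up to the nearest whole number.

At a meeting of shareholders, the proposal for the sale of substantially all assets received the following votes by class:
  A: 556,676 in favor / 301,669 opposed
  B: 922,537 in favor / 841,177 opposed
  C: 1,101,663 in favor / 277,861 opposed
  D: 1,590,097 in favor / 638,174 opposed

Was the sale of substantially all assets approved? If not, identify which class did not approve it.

Not approved — the D shares did not give the required vote.

A: a majority of 1113025 is 556513; 556,513 required, 556,676 in favor — approved.
B: a majority of 1845073 is 922537; 922,537 required, 922,537 in favor — approved.
C: 3/5 of 1835871 = 1101522.60, rounded up to 1101523; 1,101,523 required, 1,101,663 in favor — approved.
D: 3/5 of 2651401 = 1590840.60, rounded up to 1590841; 1,590,841 required, 1,590,097 in favor — not approved.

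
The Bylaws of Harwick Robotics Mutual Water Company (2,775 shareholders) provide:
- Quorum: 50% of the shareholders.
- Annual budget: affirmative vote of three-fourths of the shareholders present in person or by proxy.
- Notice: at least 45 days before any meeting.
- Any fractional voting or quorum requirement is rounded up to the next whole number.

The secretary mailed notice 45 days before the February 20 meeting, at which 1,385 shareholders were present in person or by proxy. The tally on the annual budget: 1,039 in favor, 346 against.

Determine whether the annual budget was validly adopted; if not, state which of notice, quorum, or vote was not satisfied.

Invalid — quorum requirement not satisfied.

Notice: 45 days given; 45 required. Satisfied.
Quorum: 50% of 2,775 = 1,387.50, rounded up to 1,388; 1,385 present. Not satisfied.
Vote: requires three-fourths of those present (1,385); 3/4 of 1385 = 1038.75, rounded up to 1039, so 1,039 needed; 1,039 in favor. Satisfied.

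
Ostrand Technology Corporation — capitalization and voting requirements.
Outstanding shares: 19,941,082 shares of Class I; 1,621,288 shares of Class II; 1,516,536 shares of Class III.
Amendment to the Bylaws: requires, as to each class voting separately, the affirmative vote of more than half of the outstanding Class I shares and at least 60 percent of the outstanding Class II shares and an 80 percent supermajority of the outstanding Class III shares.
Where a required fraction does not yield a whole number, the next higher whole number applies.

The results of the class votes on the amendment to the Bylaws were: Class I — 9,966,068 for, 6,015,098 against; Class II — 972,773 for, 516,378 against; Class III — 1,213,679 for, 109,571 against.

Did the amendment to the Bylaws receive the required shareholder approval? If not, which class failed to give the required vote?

Class I: a majority of 19941082 is 9970542; 9,970,542 required, 9,966,068 in favor — not approved.
Class II: 3/5 of 1621288 = 972772.80, rounded up to 972773; 972,773 required, 972,773 in favor — approved.
Class III: 4/5 of 1516536 = 1213228.80, rounded up to 1213229; 1,213,229 required, 1,213,679 in favor — approved.

Not approved — the Class I shares did not give the required vote.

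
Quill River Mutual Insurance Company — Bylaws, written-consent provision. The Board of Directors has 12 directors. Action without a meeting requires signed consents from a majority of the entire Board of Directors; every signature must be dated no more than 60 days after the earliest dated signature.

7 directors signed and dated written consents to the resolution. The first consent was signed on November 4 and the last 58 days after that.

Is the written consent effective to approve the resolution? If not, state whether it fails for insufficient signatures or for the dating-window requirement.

Effective — both the signature and dating-window requirements are satisfied.

Signatures required: a majority of 12 — a majority of 12 is 7, so 7 needed; 7 signed. Sufficient.
Dating window: the latest signature is 58 days after the earliest; the limit is 60 days. Within the window.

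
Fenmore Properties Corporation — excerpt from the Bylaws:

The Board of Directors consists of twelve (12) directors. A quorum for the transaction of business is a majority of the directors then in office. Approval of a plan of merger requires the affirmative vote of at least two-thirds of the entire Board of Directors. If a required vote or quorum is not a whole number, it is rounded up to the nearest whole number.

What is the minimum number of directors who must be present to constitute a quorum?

7

A majority of 12 is 7.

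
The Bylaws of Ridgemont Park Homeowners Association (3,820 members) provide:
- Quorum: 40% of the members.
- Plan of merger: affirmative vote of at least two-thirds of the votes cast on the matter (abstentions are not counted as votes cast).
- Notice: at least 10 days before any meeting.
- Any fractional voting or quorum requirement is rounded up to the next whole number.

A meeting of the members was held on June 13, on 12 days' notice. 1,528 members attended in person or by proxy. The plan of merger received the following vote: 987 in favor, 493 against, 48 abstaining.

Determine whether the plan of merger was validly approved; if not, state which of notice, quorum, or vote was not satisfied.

Notice: 12 days given; 10 required. Satisfied.
Quorum: 40% of 3,820 = 1,528; 1,528 present. Satisfied.
Vote: requires two-thirds of the votes cast (1,528 − 48 abstaining = 1,480); 2/3 of 1480 = 986.67, rounded up to 987, so 987 needed; 987 in favor. Satisfied.

Valid — all requirements satisfied.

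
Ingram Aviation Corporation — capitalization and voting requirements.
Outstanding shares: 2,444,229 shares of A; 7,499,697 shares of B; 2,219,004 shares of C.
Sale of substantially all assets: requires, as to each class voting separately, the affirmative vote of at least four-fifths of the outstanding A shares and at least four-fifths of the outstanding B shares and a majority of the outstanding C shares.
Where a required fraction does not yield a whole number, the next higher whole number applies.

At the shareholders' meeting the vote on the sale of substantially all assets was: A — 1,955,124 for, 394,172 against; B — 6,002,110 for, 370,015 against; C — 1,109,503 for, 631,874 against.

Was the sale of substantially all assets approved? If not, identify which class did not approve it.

Not approved — the A shares did not give the required vote.

A: 4/5 of 2444229 = 1955383.20, rounded up to 1955384; 1,955,384 required, 1,955,124 in favor — not approved.
B: 4/5 of 7499697 = 5999757.60, rounded up to 5999758; 5,999,758 required, 6,002,110 in favor — approved.
C: a majority of 2219004 is 1109503; 1,109,503 required, 1,109,503 in favor — approved.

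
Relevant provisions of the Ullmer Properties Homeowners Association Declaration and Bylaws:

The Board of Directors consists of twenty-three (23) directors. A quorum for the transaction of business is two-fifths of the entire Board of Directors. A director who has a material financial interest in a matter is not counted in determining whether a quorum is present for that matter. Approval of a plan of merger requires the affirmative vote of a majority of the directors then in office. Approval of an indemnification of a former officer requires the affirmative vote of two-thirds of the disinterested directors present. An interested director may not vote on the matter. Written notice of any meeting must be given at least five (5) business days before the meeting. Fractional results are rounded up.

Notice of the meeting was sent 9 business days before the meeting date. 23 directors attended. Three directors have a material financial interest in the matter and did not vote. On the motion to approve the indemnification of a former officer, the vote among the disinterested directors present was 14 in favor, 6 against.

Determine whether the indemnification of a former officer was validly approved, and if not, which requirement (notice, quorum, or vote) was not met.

Valid — all requirements satisfied.

Notice: 9 business days given; 5 required (9 ≥ 5). Satisfied.
Quorum: 23 present, but the 3 interested directors do not count, leaving 20. Quorum is 10. Satisfied.
Vote: the indemnification of a former officer requires two-thirds of the disinterested directors present (23 − 3 = 20). 2/3 of 20 = 13.33, rounded up to 14, so 14 affirmative votes are needed; 14 voted in favor. Satisfied.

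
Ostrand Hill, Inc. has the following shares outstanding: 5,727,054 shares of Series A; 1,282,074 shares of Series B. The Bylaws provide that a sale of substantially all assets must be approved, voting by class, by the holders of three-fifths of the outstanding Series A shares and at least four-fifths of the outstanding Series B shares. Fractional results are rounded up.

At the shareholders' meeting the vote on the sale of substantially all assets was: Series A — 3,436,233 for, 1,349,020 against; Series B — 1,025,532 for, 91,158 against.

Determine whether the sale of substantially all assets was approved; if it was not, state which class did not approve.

Series A: 3/5 of 5727054 = 3436232.40, rounded up to 3436233; 3,436,233 required, 3,436,233 in favor — approved.
Series B: 4/5 of 1282074 = 1025659.20, rounded up to 1025660; 1,025,660 required, 1,025,532 in favor — not approved.

Not approved — the Series B shares did not give the required vote.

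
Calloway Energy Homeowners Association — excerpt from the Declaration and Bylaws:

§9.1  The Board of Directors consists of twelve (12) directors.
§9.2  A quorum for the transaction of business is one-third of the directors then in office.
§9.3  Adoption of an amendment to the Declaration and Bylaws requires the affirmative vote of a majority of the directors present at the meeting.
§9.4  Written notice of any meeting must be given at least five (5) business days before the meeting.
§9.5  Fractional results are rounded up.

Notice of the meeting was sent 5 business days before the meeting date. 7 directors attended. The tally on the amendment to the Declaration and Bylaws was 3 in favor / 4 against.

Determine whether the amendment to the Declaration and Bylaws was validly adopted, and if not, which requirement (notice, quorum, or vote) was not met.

Notice: 5 business days given; 5 required (5 ≥ 5). Satisfied.
Quorum: 7 present; quorum is 4. Satisfied.
Vote: the amendment to the Declaration and Bylaws requires a majority of the directors present (7). A majority of 7 is 4, so 4 affirmative votes are needed; 3 voted in favor. Not satisfied.

Invalid — vote requirement not satisfied.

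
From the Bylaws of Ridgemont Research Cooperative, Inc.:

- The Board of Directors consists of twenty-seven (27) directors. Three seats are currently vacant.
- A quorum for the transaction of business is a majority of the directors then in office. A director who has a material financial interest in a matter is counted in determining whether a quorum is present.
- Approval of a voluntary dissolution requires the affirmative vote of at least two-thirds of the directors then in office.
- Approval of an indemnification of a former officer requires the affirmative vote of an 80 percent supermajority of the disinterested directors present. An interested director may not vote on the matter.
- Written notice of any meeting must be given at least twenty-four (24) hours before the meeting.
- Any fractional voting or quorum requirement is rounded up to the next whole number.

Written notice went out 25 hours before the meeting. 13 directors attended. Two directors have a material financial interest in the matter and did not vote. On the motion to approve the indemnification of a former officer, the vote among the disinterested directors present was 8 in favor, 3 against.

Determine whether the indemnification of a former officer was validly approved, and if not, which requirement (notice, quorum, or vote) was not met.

Invalid — vote requirement not satisfied.

Notice: 25 hours given; 24 required (25 ≥ 24). Satisfied.
Quorum: 13 present (interested directors count toward quorum); quorum is 13. Satisfied.
Vote: the indemnification of a former officer requires four-fifths of the disinterested directors present (13 − 2 = 11). 4/5 of 11 = 8.80, rounded up to 9, so 9 affirmative votes are needed; 8 voted in favor. Not satisfied.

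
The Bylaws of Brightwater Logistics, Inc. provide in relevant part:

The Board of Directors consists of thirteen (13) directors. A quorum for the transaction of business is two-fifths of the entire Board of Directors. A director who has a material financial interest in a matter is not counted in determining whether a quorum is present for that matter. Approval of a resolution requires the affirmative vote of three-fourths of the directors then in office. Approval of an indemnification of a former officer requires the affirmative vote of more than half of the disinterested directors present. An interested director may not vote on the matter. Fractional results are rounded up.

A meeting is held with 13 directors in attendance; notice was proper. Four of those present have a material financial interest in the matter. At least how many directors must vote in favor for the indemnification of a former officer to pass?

The indemnification of a former officer requires a majority of the disinterested directors present (13 − 4 = 9).
A majority of 9 is 5.

5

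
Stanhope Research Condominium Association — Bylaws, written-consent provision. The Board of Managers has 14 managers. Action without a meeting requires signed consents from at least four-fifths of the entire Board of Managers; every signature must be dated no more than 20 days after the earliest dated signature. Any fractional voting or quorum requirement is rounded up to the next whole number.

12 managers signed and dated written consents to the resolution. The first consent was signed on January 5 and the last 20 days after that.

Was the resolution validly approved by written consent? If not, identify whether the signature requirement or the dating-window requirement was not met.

Effective — both the signature and dating-window requirements are satisfied.

Signatures required: at least four-fifths of 14 — 4/5 of 14 = 11.20, rounded up to 12, so 12 needed; 12 signed. Sufficient.
Dating window: the latest signature is 20 days after the earliest; the limit is 20 days. Within the window.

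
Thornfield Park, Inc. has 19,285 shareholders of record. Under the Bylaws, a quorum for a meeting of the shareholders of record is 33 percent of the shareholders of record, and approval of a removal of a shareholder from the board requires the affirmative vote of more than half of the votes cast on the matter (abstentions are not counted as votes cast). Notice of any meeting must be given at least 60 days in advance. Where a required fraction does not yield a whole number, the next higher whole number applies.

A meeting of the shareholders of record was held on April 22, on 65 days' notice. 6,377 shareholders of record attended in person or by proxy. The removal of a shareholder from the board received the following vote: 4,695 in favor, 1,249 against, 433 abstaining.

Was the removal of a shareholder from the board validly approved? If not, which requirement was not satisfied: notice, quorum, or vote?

Valid — all requirements satisfied.

Notice: 65 days given; 60 required. Satisfied.
Quorum: 33% of 19,285 = 6,364.05, rounded up to 6,365; 6,377 present. Satisfied.
Vote: requires a majority of the votes cast (6,377 − 433 abstaining = 5,944); a majority of 5944 is 2973, so 2,973 needed; 4,695 in favor. Satisfied.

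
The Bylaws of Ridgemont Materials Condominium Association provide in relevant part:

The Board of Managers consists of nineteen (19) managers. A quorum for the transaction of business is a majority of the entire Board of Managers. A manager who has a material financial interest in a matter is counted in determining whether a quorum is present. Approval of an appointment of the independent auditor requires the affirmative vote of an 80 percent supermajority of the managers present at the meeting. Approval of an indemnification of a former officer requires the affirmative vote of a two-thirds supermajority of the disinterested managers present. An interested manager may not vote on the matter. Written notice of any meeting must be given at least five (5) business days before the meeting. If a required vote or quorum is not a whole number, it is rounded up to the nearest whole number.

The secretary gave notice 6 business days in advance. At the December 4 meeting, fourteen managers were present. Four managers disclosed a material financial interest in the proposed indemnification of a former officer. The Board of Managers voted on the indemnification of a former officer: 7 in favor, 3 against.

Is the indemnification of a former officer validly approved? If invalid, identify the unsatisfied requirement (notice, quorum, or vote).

Notice: 6 business days given; 5 required (6 ≥ 5). Satisfied.
Quorum: 14 present (interested managers count toward quorum); quorum is 10. Satisfied.
Vote: the indemnification of a former officer requires two-thirds of the disinterested managers present (14 − 4 = 10). 2/3 of 10 = 6.67, rounded up to 7, so 7 affirmative votes are needed; 7 voted in favor. Satisfied.

Valid — all requirements satisfied.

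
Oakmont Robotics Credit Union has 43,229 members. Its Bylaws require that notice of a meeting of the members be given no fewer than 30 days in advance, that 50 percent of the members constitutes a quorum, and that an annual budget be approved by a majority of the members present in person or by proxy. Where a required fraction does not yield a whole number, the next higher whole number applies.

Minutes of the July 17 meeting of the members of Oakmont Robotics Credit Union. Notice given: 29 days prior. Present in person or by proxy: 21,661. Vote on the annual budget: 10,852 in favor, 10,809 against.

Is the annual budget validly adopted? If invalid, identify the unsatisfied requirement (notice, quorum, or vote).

Invalid — notice requirement not satisfied.

Notice: 29 days given; 30 required. Not satisfied.
Quorum: 50% of 43,229 = 21,614.50, rounded up to 21,615; 21,661 present. Satisfied.
Vote: requires a majority of those present (21,661); a majority of 21661 is 10831, so 10,831 needed; 10,852 in favor. Satisfied.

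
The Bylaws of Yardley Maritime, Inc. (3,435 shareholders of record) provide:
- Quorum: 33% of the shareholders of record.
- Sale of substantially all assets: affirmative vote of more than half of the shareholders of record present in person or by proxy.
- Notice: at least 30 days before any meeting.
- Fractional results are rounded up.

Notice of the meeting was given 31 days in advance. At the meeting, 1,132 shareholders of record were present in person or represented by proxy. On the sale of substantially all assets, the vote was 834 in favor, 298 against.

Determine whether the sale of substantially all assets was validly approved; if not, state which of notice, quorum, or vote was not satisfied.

Invalid — quorum requirement not satisfied.

Notice: 31 days given; 30 required. Satisfied.
Quorum: 33% of 3,435 = 1,133.55, rounded up to 1,134; 1,132 present. Not satisfied.
Vote: requires a majority of those present (1,132); a majority of 1132 is 567, so 567 needed; 834 in favor. Satisfied.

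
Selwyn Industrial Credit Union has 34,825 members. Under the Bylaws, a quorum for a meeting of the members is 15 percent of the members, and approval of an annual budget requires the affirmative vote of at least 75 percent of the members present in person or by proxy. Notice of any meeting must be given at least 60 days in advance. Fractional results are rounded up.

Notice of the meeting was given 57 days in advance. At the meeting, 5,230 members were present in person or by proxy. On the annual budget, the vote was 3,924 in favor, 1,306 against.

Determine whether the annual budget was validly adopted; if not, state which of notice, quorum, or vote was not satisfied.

Invalid — notice requirement not satisfied.

Notice: 57 days given; 60 required. Not satisfied.
Quorum: 15% of 34,825 = 5,223.75, rounded up to 5,224; 5,230 present. Satisfied.
Vote: requires three-fourths of those present (5,230); 3/4 of 5230 = 3922.50, rounded up to 3923, so 3,923 needed; 3,924 in favor. Satisfied.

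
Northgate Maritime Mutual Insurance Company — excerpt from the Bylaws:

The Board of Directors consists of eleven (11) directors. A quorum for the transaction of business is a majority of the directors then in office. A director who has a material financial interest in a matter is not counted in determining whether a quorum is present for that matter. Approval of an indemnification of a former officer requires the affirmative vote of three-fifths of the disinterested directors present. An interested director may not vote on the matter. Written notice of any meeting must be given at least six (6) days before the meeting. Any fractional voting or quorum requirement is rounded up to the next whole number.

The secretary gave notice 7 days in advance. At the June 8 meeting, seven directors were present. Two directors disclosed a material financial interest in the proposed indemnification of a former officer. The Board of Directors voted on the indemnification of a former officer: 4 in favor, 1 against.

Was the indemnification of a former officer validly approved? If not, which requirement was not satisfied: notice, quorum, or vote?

Invalid — quorum requirement not satisfied.

Notice: 7 days given; 6 required (7 ≥ 6). Satisfied.
Quorum: 7 present, but the 2 interested directors do not count, leaving 5. Quorum is 6. Not satisfied.
Vote: the indemnification of a former officer requires three-fifths of the disinterested directors present (7 − 2 = 5). 3/5 of 5 = 3, so 3 affirmative votes are needed; 4 voted in favor. Satisfied. (Moot — without a quorum no business can be validly transacted.)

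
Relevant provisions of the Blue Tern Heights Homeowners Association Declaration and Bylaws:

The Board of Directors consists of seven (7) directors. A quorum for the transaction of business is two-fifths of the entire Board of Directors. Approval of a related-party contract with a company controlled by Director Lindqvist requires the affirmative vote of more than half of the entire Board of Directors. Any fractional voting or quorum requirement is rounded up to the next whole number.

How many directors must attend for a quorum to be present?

2/5 of 7 = 2.80, rounded up to 3.

3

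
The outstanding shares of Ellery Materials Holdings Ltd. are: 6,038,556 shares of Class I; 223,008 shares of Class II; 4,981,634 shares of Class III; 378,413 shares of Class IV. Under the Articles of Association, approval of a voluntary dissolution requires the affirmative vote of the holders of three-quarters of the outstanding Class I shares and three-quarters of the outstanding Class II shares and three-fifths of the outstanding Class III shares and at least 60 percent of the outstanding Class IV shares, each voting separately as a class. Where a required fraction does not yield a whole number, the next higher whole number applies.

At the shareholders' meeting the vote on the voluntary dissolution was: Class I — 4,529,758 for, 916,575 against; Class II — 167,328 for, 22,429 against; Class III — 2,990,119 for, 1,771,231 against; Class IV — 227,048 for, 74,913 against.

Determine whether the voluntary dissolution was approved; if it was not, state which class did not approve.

Approved — every class gave the required vote.

Class I: 3/4 of 6038556 = 4528917; 4,528,917 required, 4,529,758 in favor — approved.
Class II: 3/4 of 223008 = 167256; 167,256 required, 167,328 in favor — approved.
Class III: 3/5 of 4981634 = 2988980.40, rounded up to 2988981; 2,988,981 required, 2,990,119 in favor — approved.
Class IV: 3/5 of 378413 = 227047.80, rounded up to 227048; 227,048 required, 227,048 in favor — approved.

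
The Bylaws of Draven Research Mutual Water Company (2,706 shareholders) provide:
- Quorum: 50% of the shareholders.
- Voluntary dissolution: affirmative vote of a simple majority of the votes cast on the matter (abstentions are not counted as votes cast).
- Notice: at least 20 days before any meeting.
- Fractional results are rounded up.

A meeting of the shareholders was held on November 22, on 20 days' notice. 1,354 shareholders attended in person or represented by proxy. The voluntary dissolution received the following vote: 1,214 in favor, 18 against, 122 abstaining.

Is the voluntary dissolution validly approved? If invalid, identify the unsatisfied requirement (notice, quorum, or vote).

Valid — all requirements satisfied.

Notice: 20 days given; 20 required. Satisfied.
Quorum: 50% of 2,706 = 1,353; 1,354 present. Satisfied.
Vote: requires a majority of the votes cast (1,354 − 122 abstaining = 1,232); a majority of 1232 is 617, so 617 needed; 1,214 in favor. Satisfied.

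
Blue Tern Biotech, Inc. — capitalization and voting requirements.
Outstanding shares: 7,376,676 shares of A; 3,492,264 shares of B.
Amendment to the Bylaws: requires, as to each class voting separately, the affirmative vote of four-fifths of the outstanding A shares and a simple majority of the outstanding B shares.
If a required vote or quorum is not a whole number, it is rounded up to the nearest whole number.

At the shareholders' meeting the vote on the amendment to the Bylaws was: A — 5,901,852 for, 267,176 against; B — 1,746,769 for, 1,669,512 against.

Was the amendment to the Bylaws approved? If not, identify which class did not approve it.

A: 4/5 of 7376676 = 5901340.80, rounded up to 5901341; 5,901,341 required, 5,901,852 in favor — approved.
B: a majority of 3492264 is 1746133; 1,746,133 required, 1,746,769 in favor — approved.

Approved — every class gave the required vote.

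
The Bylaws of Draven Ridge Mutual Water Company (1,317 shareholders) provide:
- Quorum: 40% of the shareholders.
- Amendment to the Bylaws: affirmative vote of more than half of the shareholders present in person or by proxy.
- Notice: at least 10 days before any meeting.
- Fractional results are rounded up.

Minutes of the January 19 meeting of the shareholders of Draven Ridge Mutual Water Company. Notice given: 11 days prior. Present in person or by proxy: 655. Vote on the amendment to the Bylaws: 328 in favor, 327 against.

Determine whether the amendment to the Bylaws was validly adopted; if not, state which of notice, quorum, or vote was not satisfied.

Valid — all requirements satisfied.

Notice: 11 days given; 10 required. Satisfied.
Quorum: 40% of 1,317 = 526.80, rounded up to 527; 655 present. Satisfied.
Vote: requires a majority of those present (655); a majority of 655 is 328, so 328 needed; 328 in favor. Satisfied.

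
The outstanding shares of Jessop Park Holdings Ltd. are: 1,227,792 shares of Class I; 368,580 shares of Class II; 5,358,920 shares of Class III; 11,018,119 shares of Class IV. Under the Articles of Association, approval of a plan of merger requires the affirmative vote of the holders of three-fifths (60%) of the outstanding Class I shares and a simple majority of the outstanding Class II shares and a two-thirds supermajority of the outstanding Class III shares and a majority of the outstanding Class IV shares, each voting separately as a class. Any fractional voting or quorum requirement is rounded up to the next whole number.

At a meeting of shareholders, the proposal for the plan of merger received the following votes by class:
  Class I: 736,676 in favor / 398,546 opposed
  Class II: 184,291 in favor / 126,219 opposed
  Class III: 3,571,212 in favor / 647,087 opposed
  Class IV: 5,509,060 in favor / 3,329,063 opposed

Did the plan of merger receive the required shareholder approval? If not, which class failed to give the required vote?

Not approved — the Class III shares did not give the required vote.

Class I: 3/5 of 1227792 = 736675.20, rounded up to 736676; 736,676 required, 736,676 in favor — approved.
Class II: a majority of 368580 is 184291; 184,291 required, 184,291 in favor — approved.
Class III: 2/3 of 5358920 = 3572613.33, rounded up to 3572614; 3,572,614 required, 3,571,212 in favor — not approved.
Class IV: a majority of 11018119 is 5509060; 5,509,060 required, 5,509,060 in favor — approved.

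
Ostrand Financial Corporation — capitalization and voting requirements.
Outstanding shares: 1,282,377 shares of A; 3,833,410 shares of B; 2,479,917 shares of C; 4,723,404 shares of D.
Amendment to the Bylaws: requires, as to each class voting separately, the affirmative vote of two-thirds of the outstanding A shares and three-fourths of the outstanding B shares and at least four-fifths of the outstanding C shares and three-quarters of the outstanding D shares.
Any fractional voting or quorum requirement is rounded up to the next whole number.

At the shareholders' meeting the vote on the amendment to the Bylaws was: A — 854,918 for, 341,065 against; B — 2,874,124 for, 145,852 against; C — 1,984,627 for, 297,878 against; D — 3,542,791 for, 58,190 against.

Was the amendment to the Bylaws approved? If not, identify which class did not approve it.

A: 2/3 of 1282377 = 854918; 854,918 required, 854,918 in favor — approved.
B: 3/4 of 3833410 = 2875057.50, rounded up to 2875058; 2,875,058 required, 2,874,124 in favor — not approved.
C: 4/5 of 2479917 = 1983933.60, rounded up to 1983934; 1,983,934 required, 1,984,627 in favor — approved.
D: 3/4 of 4723404 = 3542553; 3,542,553 required, 3,542,791 in favor — approved.

Not approved — the B shares did not give the required vote.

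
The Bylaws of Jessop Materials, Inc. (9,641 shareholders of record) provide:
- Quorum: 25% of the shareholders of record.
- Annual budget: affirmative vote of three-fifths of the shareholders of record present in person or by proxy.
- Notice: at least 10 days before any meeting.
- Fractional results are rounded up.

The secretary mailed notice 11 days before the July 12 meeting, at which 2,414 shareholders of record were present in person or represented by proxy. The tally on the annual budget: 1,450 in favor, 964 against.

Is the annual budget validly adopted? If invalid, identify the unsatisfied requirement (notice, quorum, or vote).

Valid — all requirements satisfied.

Notice: 11 days given; 10 required. Satisfied.
Quorum: 25% of 9,641 = 2,410.25, rounded up to 2,411; 2,414 present. Satisfied.
Vote: requires three-fifths of those present (2,414); 3/5 of 2414 = 1448.40, rounded up to 1449, so 1,449 needed; 1,450 in favor. Satisfied.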